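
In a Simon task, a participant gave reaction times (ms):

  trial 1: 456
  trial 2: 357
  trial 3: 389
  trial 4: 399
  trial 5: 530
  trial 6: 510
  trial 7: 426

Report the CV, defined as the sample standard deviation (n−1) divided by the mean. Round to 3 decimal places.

n = 7, Σ = 3067, M = 438.1429
Σ(x−M)² = 24598.857; s = √(24598.857/6) = 64.0298
CV = 64.0298 / 438.1429 = 0.14614

0.146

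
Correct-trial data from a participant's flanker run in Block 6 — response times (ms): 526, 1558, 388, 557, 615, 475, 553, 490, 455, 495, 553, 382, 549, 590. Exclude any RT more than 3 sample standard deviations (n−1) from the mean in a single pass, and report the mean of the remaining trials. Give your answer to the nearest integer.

510 ms

n = 14, ΣRT = 8186, M = 584.714
Σ(x−M)² = 1081404.86; s = √(1081404.86/13) = 288.418
Cutoffs: 584.714 ± 3·288.418 → [-280.5, 1450.0]
Outside: 1558 → excluded.
Retained (n=13): Σ = 6628, mean = 6628/13 = 509.846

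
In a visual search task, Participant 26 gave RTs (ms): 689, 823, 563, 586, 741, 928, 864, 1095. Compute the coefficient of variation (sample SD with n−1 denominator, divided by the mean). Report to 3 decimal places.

n = 8, Σ = 6289, M = 786.1250
Σ(x−M)² = 224260.875; s = √(224260.875/7) = 178.9896
CV = 178.9896 / 786.1250 = 0.22769

0.228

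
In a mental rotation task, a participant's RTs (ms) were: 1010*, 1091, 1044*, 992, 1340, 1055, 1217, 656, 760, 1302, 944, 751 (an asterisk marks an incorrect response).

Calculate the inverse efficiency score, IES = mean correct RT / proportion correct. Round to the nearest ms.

Correct trials (n=10): 1091, 992, 1340, 1055, 1217, 656, 760, 1302, 944, 751
Mean correct RT = 10108/10 = 1010.8000 ms
Proportion correct = 10/12
IES = 1010.8000 / (10/12) = 1212.960 ms

1213 ms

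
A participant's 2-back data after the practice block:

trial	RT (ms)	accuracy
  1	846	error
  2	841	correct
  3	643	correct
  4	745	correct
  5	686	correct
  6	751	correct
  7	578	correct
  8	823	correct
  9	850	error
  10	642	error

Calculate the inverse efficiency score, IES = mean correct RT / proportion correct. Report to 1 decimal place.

1034.1 ms

Correct trials (n=7): 841, 643, 745, 686, 751, 578, 823
Mean correct RT = 5067/7 = 723.8571 ms
Proportion correct = 7/10
IES = 723.8571 / (7/10) = 1034.082 ms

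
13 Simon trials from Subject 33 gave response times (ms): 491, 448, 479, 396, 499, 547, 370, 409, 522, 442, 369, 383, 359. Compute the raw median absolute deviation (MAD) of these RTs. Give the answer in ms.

Sorted: 359, 369, 370, 383, 396, 409, 442, 448, 479, 491, 499, 522, 547 → median = 442
|x − 442|: 49, 6, 37, 46, 57, 105, 72, 33, 80, 0, 73, 59, 83
Sorted deviations: 0, 6, 33, 37, 46, 49, 57, 59, 72, 73, 80, 83, 105 → MAD = 57

57 ms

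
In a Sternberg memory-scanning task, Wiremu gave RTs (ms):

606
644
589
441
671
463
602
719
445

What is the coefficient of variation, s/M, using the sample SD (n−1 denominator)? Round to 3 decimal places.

n = 9, Σ = 5180, M = 575.5556
Σ(x−M)² = 83996.222; s = √(83996.222/8) = 102.4672
CV = 102.4672 / 575.5556 = 0.17803

0.178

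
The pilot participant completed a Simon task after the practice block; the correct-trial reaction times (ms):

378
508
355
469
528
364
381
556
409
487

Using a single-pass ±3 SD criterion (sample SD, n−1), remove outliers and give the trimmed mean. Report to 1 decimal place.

n = 10, ΣRT = 4435, M = 443.500
Σ(x−M)² = 50038.50; s = √(50038.50/9) = 74.564
Cutoffs: 443.500 ± 3·74.564 → [219.8, 667.2]
No RTs fall outside the cutoffs; all 10 retained. Mean = 4435/10 = 443.500

443.5 ms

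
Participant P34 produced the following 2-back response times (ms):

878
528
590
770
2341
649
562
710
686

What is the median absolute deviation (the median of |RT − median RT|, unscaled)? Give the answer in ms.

96 ms

Sorted: 528, 562, 590, 649, 686, 710, 770, 878, 2341 → median = 686
|x − 686|: 192, 158, 96, 84, 1655, 37, 124, 24, 0
Sorted deviations: 0, 24, 37, 84, 96, 124, 158, 192, 1655 → MAD = 96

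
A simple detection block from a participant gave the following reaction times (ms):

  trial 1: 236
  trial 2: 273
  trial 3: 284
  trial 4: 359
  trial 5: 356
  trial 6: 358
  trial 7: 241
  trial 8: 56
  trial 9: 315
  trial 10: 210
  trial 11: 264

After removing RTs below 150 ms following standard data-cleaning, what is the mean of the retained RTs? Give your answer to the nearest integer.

Excluded: 56
Retained (n=10): Σ = 2896
Mean = 2896/10 = 289.6000

290 ms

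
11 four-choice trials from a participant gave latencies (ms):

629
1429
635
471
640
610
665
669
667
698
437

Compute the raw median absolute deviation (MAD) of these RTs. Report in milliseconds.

Sorted: 437, 471, 610, 629, 635, 640, 665, 667, 669, 698, 1429 → median = 640
|x − 640|: 11, 789, 5, 169, 0, 30, 25, 29, 27, 58, 203
Sorted deviations: 0, 5, 11, 25, 27, 29, 30, 58, 169, 203, 789 → MAD = 29

29 ms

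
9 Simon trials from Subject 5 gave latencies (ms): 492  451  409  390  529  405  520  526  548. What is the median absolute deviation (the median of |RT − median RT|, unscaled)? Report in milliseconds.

Sorted: 390, 405, 409, 451, 492, 520, 526, 529, 548 → median = 492
|x − 492|: 0, 41, 83, 102, 37, 87, 28, 34, 56
Sorted deviations: 0, 28, 34, 37, 41, 56, 83, 87, 102 → MAD = 41

41 ms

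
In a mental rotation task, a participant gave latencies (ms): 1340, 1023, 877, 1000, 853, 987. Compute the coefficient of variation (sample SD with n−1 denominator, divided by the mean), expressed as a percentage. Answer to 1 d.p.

n = 6, Σ = 6080, M = 1013.3333
Σ(x−M)² = 151969.333; s = √(151969.333/5) = 174.3384
CV = 174.3384 / 1013.3333 = 0.17204 = 17.204%

17.2%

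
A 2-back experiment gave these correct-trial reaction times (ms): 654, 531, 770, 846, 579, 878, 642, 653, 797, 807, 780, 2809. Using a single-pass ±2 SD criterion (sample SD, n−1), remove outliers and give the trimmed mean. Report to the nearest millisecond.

722 ms

n = 12, ΣRT = 10746, M = 895.500
Σ(x−M)² = 4125287.00; s = √(4125287.00/11) = 612.394
Cutoffs: 895.500 ± 2·612.394 → [-329.3, 2120.3]
Outside: 2809 → excluded.
Retained (n=11): Σ = 7937, mean = 7937/11 = 721.545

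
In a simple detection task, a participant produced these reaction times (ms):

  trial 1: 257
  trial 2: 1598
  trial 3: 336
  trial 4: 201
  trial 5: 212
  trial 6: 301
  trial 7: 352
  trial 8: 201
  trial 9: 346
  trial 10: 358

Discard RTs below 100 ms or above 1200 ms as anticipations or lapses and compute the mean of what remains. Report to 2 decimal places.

284.89 ms

Excluded: 1598
Retained (n=9): Σ = 2564
Mean = 2564/9 = 284.8889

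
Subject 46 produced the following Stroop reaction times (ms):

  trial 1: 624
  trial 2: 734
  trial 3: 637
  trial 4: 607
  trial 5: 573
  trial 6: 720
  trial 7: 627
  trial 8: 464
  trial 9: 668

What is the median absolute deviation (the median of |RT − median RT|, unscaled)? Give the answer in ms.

Sorted: 464, 573, 607, 624, 627, 637, 668, 720, 734 → median = 627
|x − 627|: 3, 107, 10, 20, 54, 93, 0, 163, 41
Sorted deviations: 0, 3, 10, 20, 41, 54, 93, 107, 163 → MAD = 41

41 ms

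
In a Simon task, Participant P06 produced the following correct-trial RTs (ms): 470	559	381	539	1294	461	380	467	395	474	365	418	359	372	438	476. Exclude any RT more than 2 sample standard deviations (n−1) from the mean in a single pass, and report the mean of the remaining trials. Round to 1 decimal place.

436.9 ms

n = 16, ΣRT = 7848, M = 490.500
Σ(x−M)² = 743400.00; s = √(743400.00/15) = 222.621
Cutoffs: 490.500 ± 2·222.621 → [45.3, 935.7]
Outside: 1294 → excluded.
Retained (n=15): Σ = 6554, mean = 6554/15 = 436.933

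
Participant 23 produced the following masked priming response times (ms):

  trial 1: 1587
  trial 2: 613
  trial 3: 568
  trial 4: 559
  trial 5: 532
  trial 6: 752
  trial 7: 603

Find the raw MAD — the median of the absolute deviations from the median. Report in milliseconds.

44 ms

Sorted: 532, 559, 568, 603, 613, 752, 1587 → median = 603
|x − 603|: 984, 10, 35, 44, 71, 149, 0
Sorted deviations: 0, 10, 35, 44, 71, 149, 984 → MAD = 44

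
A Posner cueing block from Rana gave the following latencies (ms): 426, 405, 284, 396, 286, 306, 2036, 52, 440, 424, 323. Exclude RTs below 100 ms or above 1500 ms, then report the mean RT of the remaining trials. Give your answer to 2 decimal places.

365.56 ms

Excluded: 52, 2036
Retained (n=9): Σ = 3290
Mean = 3290/9 = 365.5556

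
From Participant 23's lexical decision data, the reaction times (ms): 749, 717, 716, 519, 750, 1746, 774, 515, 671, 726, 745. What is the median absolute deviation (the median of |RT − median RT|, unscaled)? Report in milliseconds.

Sorted: 515, 519, 671, 716, 717, 726, 745, 749, 750, 774, 1746 → median = 726
|x − 726|: 23, 9, 10, 207, 24, 1020, 48, 211, 55, 0, 19
Sorted deviations: 0, 9, 10, 19, 23, 24, 48, 55, 207, 211, 1020 → MAD = 24

24 ms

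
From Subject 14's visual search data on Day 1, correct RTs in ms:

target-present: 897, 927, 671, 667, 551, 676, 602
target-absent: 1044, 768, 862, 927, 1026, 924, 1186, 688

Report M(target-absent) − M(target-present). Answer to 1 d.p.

M(target-present) = 4991/7 = 713.000
M(target-absent) = 7425/8 = 928.125
Difference = 928.125 − 713.000 = 215.125 ms

215.1 ms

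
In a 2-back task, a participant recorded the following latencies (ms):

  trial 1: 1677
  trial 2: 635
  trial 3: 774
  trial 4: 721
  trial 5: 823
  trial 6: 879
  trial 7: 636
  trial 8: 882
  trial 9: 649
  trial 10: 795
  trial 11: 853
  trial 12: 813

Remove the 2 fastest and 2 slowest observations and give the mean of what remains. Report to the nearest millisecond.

788 ms

Sorted: 635, 636, 649, 721, 774, 795, 813, 823, 853, 879, 882, 1677
Drop lowest 2 (635, 636) and highest 2 (882, 1677)
Remaining (n=8): Σ = 6307, mean = 6307/8 = 788.375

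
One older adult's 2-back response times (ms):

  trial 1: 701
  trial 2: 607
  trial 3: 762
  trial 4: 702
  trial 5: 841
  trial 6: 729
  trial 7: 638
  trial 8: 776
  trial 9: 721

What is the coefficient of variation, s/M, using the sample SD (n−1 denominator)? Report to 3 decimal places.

n = 9, Σ = 6477, M = 719.6667
Σ(x−M)² = 39800.000; s = √(39800.000/8) = 70.5337
CV = 70.5337 / 719.6667 = 0.09801

0.098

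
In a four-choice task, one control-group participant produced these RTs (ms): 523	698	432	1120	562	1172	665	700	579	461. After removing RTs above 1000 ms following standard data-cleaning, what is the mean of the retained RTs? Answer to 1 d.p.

Excluded: 1120, 1172
Retained (n=8): Σ = 4620
Mean = 4620/8 = 577.5000

577.5 ms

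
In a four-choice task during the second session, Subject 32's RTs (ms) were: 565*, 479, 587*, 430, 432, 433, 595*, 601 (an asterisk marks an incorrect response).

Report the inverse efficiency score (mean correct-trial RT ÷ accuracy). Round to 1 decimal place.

Correct trials (n=5): 479, 430, 432, 433, 601
Mean correct RT = 2375/5 = 475.0000 ms
Proportion correct = 5/8
IES = 475.0000 / (5/8) = 760.000 ms

760.0 ms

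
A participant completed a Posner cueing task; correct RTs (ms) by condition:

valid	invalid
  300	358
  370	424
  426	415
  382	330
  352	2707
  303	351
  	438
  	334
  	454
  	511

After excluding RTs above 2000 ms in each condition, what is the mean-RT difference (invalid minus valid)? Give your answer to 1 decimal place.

invalid: exclude 2707
M(valid) = 2133/6 = 355.500
M(invalid) = 3615/9 = 401.667
Difference = 401.667 − 355.500 = 46.167 ms

46.2 ms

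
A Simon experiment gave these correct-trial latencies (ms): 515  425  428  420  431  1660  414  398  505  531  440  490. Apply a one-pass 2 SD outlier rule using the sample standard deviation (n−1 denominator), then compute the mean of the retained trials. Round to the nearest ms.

n = 12, ΣRT = 6657, M = 554.750
Σ(x−M)² = 1354310.25; s = √(1354310.25/11) = 350.883
Cutoffs: 554.750 ± 2·350.883 → [-147.0, 1256.5]
Outside: 1660 → excluded.
Retained (n=11): Σ = 4997, mean = 4997/11 = 454.273

454 ms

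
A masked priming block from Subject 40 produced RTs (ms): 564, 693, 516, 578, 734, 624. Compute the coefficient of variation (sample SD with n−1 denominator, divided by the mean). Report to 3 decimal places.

n = 6, Σ = 3709, M = 618.1667
Σ(x−M)² = 34036.833; s = √(34036.833/5) = 82.5068
CV = 82.5068 / 618.1667 = 0.13347

0.133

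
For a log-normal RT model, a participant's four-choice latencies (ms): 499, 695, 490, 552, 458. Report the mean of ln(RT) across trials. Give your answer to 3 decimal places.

ln(RT): 6.2126, 6.5439, 6.1944, 6.3135, 6.1269
Σ ln(RT) = 31.3913
Mean = 31.3913/5 = 6.27827

6.278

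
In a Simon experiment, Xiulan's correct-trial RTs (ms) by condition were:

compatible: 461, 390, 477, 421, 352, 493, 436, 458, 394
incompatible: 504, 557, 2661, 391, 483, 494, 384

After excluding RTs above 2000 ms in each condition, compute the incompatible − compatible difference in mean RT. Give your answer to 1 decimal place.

37.5 ms

incompatible: exclude 2661
M(compatible) = 3882/9 = 431.333
M(incompatible) = 2813/6 = 468.833
Difference = 468.833 − 431.333 = 37.500 ms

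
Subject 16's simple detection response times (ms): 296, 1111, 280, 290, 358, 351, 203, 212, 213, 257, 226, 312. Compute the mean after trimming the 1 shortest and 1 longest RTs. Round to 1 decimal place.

Sorted: 203, 212, 213, 226, 257, 280, 290, 296, 312, 351, 358, 1111
Drop lowest 1 (203) and highest 1 (1111)
Remaining (n=10): Σ = 2795, mean = 2795/10 = 279.500

279.5 ms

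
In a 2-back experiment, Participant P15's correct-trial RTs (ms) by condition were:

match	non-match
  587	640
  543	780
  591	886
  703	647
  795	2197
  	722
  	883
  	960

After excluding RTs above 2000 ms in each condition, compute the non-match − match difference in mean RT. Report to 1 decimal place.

non-match: exclude 2197
M(match) = 3219/5 = 643.800
M(non-match) = 5518/7 = 788.286
Difference = 788.286 − 643.800 = 144.486 ms

144.5 ms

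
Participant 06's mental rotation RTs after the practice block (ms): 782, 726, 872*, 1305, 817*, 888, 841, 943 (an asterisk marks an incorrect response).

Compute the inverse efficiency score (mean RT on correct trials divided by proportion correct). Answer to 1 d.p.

Correct trials (n=6): 782, 726, 1305, 888, 841, 943
Mean correct RT = 5485/6 = 914.1667 ms
Proportion correct = 6/8
IES = 914.1667 / (6/8) = 1218.889 ms

1218.9 ms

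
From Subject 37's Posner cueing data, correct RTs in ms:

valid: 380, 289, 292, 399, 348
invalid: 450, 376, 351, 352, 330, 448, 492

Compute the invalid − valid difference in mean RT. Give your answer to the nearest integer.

M(valid) = 1708/5 = 341.600
M(invalid) = 2799/7 = 399.857
Difference = 399.857 − 341.600 = 58.257 ms

58 ms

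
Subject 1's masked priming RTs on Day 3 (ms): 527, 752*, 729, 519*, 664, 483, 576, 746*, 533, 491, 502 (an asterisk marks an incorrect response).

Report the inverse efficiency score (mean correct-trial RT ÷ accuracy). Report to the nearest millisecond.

Correct trials (n=8): 527, 729, 664, 483, 576, 533, 491, 502
Mean correct RT = 4505/8 = 563.1250 ms
Proportion correct = 8/11
IES = 563.1250 / (8/11) = 774.297 ms

774 ms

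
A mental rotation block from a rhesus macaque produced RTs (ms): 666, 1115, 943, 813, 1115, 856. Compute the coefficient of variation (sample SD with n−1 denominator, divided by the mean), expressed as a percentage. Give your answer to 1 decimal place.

n = 6, Σ = 5508, M = 918.0000
Σ(x−M)² = 156616.000; s = √(156616.000/5) = 176.9836
CV = 176.9836 / 918.0000 = 0.19279 = 19.279%

19.3%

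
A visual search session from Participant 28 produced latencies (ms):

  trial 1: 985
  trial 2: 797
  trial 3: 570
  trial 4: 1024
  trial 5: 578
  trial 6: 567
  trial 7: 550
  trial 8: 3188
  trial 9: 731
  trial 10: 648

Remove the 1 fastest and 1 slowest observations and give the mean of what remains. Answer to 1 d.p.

737.5 ms

Sorted: 550, 567, 570, 578, 648, 731, 797, 985, 1024, 3188
Drop lowest 1 (550) and highest 1 (3188)
Remaining (n=8): Σ = 5900, mean = 5900/8 = 737.500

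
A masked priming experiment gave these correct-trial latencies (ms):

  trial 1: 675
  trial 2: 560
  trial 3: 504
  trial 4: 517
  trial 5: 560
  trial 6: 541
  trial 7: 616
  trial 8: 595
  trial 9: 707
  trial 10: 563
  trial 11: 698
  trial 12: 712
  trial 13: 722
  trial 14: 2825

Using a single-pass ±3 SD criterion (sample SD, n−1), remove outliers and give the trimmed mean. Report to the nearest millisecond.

613 ms

n = 14, ΣRT = 10795, M = 771.071
Σ(x−M)² = 4619450.93; s = √(4619450.93/13) = 596.106
Cutoffs: 771.071 ± 3·596.106 → [-1017.2, 2559.4]
Outside: 2825 → excluded.
Retained (n=13): Σ = 7970, mean = 7970/13 = 613.077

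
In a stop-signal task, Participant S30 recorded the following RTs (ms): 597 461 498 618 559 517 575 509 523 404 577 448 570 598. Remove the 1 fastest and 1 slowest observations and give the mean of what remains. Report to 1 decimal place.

Sorted: 404, 448, 461, 498, 509, 517, 523, 559, 570, 575, 577, 597, 598, 618
Drop lowest 1 (404) and highest 1 (618)
Remaining (n=12): Σ = 6432, mean = 6432/12 = 536.000

536.0 ms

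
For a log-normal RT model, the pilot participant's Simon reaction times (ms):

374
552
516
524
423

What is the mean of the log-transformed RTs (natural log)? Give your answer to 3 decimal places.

6.159

ln(RT): 5.9243, 6.3135, 6.2461, 6.2615, 6.0474
Σ ln(RT) = 30.7928
Mean = 30.7928/5 = 6.15855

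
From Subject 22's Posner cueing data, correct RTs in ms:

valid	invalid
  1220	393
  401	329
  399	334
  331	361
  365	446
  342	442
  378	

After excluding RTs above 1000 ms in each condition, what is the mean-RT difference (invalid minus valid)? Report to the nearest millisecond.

15 ms

valid: exclude 1220
M(valid) = 2216/6 = 369.333
M(invalid) = 2305/6 = 384.167
Difference = 384.167 − 369.333 = 14.833 ms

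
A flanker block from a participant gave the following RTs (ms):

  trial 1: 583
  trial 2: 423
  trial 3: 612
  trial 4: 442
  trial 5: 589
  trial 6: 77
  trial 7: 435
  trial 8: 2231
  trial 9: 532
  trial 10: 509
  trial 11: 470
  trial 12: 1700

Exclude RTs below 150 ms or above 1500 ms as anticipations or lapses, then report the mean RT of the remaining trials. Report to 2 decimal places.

510.56 ms

Excluded: 77, 1700, 2231
Retained (n=9): Σ = 4595
Mean = 4595/9 = 510.5556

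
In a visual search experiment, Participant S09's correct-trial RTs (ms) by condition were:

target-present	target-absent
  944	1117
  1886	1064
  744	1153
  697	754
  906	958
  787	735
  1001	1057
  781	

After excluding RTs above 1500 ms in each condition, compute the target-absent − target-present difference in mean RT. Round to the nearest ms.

140 ms

target-present: exclude 1886
M(target-present) = 5860/7 = 837.143
M(target-absent) = 6838/7 = 976.857
Difference = 976.857 − 837.143 = 139.714 ms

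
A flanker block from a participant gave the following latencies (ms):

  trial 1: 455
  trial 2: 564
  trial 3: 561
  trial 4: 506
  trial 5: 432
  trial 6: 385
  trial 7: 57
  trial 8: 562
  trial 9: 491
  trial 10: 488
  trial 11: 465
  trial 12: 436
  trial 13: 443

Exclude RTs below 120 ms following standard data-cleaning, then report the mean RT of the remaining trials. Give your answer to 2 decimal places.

Excluded: 57
Retained (n=12): Σ = 5788
Mean = 5788/12 = 482.3333

482.33 ms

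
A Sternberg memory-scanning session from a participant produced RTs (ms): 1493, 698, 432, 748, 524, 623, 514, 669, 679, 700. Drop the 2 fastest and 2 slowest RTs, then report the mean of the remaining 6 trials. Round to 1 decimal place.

648.8 ms

Sorted: 432, 514, 524, 623, 669, 679, 698, 700, 748, 1493
Drop lowest 2 (432, 514) and highest 2 (748, 1493)
Remaining (n=6): Σ = 3893, mean = 3893/6 = 648.833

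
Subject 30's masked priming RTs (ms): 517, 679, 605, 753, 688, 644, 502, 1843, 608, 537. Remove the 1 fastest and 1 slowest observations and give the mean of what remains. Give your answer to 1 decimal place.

628.9 ms

Sorted: 502, 517, 537, 605, 608, 644, 679, 688, 753, 1843
Drop lowest 1 (502) and highest 1 (1843)
Remaining (n=8): Σ = 5031, mean = 5031/8 = 628.875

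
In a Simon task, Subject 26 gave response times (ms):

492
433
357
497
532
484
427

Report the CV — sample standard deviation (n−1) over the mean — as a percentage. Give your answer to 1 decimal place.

12.7%

n = 7, Σ = 3222, M = 460.2857
Σ(x−M)² = 20579.429; s = √(20579.429/6) = 58.5654
CV = 58.5654 / 460.2857 = 0.12724 = 12.724%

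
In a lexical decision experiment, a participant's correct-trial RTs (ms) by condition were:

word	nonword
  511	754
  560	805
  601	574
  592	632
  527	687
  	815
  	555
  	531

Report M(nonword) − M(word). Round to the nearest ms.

M(word) = 2791/5 = 558.200
M(nonword) = 5353/8 = 669.125
Difference = 669.125 − 558.200 = 110.925 ms

111 ms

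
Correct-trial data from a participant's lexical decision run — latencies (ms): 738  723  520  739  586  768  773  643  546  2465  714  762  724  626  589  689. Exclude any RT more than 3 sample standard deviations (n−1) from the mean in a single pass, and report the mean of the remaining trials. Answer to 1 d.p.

n = 16, ΣRT = 12605, M = 787.812
Σ(x−M)² = 3100190.44; s = √(3100190.44/15) = 454.620
Cutoffs: 787.812 ± 3·454.620 → [-576.0, 2151.7]
Outside: 2465 → excluded.
Retained (n=15): Σ = 10140, mean = 10140/15 = 676.000

676.0 ms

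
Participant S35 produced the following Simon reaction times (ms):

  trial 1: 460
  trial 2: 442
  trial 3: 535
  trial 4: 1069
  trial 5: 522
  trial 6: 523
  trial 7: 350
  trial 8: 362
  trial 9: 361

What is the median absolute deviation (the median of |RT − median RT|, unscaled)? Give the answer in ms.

Sorted: 350, 361, 362, 442, 460, 522, 523, 535, 1069 → median = 460
|x − 460|: 0, 18, 75, 609, 62, 63, 110, 98, 99
Sorted deviations: 0, 18, 62, 63, 75, 98, 99, 110, 609 → MAD = 75

75 ms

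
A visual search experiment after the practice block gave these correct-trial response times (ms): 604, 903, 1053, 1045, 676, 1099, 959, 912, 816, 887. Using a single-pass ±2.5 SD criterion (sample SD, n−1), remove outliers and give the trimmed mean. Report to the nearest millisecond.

n = 10, ΣRT = 8954, M = 895.400
Σ(x−M)² = 232474.40; s = √(232474.40/9) = 160.719
Cutoffs: 895.400 ± 2.5·160.719 → [493.6, 1297.2]
No RTs fall outside the cutoffs; all 10 retained. Mean = 8954/10 = 895.400

895 ms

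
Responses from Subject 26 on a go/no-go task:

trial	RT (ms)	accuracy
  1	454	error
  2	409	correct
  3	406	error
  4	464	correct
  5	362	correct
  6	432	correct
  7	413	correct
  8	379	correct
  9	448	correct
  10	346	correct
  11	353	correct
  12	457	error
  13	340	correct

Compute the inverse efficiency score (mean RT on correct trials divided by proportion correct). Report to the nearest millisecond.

513 ms

Correct trials (n=10): 409, 464, 362, 432, 413, 379, 448, 346, 353, 340
Mean correct RT = 3946/10 = 394.6000 ms
Proportion correct = 10/13
IES = 394.6000 / (10/13) = 512.980 ms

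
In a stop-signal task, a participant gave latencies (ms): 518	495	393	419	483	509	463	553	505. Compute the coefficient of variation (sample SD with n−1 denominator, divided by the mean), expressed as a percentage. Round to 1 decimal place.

10.4%

n = 9, Σ = 4338, M = 482.0000
Σ(x−M)² = 20016.000; s = √(20016.000/8) = 50.0200
CV = 50.0200 / 482.0000 = 0.10378 = 10.378%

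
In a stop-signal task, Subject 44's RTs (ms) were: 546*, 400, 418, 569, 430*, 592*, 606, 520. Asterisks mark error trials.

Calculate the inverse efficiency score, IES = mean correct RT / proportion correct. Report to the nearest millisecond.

804 ms

Correct trials (n=5): 400, 418, 569, 606, 520
Mean correct RT = 2513/5 = 502.6000 ms
Proportion correct = 5/8
IES = 502.6000 / (5/8) = 804.160 ms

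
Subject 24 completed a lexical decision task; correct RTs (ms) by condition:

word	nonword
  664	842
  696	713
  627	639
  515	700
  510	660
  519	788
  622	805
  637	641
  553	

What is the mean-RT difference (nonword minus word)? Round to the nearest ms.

130 ms

M(word) = 5343/9 = 593.667
M(nonword) = 5788/8 = 723.500
Difference = 723.500 − 593.667 = 129.833 ms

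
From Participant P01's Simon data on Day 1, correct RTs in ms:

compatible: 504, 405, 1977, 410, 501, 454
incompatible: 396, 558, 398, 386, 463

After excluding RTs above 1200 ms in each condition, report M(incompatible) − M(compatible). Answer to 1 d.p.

compatible: exclude 1977
M(compatible) = 2274/5 = 454.800
M(incompatible) = 2201/5 = 440.200
Difference = 440.200 − 454.800 = -14.600 ms

-14.6 ms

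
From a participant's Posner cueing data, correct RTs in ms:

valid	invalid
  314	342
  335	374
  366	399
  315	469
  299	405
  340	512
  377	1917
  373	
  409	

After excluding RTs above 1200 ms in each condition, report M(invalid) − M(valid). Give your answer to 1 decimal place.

invalid: exclude 1917
M(valid) = 3128/9 = 347.556
M(invalid) = 2501/6 = 416.833
Difference = 416.833 − 347.556 = 69.278 ms

69.3 ms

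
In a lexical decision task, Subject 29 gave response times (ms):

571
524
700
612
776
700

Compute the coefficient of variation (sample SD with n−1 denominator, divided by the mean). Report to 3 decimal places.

0.146

n = 6, Σ = 3883, M = 647.1667
Σ(x−M)² = 44388.833; s = √(44388.833/5) = 94.2219
CV = 94.2219 / 647.1667 = 0.14559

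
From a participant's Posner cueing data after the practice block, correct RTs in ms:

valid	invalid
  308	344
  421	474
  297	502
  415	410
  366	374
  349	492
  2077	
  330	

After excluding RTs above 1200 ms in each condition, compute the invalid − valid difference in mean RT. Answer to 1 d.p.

77.5 ms

valid: exclude 2077
M(valid) = 2486/7 = 355.143
M(invalid) = 2596/6 = 432.667
Difference = 432.667 − 355.143 = 77.524 ms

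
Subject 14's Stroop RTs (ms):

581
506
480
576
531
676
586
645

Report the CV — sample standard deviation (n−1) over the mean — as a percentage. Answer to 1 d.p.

11.6%

n = 8, Σ = 4581, M = 572.6250
Σ(x−M)² = 30935.875; s = √(30935.875/7) = 66.4786
CV = 66.4786 / 572.6250 = 0.11609 = 11.609%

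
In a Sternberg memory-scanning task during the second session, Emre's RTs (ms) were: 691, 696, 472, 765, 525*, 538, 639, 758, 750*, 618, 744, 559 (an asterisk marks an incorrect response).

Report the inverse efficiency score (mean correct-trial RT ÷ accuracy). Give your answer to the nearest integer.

Correct trials (n=10): 691, 696, 472, 765, 538, 639, 758, 618, 744, 559
Mean correct RT = 6480/10 = 648.0000 ms
Proportion correct = 10/12
IES = 648.0000 / (10/12) = 777.600 ms

778 ms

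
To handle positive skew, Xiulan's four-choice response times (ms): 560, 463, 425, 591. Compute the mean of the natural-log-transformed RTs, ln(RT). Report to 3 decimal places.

ln(RT): 6.3279, 6.1377, 6.0521, 6.3818
Σ ln(RT) = 24.8996
Mean = 24.8996/4 = 6.22489

6.225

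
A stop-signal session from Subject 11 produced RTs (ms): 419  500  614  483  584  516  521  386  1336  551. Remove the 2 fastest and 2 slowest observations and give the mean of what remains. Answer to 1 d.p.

Sorted: 386, 419, 483, 500, 516, 521, 551, 584, 614, 1336
Drop lowest 2 (386, 419) and highest 2 (614, 1336)
Remaining (n=6): Σ = 3155, mean = 3155/6 = 525.833

525.8 ms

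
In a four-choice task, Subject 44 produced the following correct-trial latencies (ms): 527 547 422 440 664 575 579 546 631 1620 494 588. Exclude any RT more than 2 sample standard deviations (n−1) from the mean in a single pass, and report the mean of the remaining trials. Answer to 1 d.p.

546.6 ms

n = 12, ΣRT = 7633, M = 636.083
Σ(x−M)² = 1110616.92; s = √(1110616.92/11) = 317.750
Cutoffs: 636.083 ± 2·317.750 → [0.6, 1271.6]
Outside: 1620 → excluded.
Retained (n=11): Σ = 6013, mean = 6013/11 = 546.636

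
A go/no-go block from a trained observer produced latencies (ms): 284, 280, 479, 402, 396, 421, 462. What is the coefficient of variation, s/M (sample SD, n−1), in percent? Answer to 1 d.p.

n = 7, Σ = 2724, M = 389.1429
Σ(x−M)² = 37576.857; s = √(37576.857/6) = 79.1379
CV = 79.1379 / 389.1429 = 0.20336 = 20.336%

20.3%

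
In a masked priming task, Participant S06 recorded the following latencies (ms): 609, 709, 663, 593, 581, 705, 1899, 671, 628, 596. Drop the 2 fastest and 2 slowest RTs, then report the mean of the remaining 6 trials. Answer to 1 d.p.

645.3 ms

Sorted: 581, 593, 596, 609, 628, 663, 671, 705, 709, 1899
Drop lowest 2 (581, 593) and highest 2 (709, 1899)
Remaining (n=6): Σ = 3872, mean = 3872/6 = 645.333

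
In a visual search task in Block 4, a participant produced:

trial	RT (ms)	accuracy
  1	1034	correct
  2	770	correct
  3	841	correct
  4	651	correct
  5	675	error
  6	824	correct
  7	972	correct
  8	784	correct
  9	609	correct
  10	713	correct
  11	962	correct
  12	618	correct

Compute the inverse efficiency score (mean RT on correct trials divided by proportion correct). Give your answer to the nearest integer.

871 ms

Correct trials (n=11): 1034, 770, 841, 651, 824, 972, 784, 609, 713, 962, 618
Mean correct RT = 8778/11 = 798.0000 ms
Proportion correct = 11/12
IES = 798.0000 / (11/12) = 870.545 ms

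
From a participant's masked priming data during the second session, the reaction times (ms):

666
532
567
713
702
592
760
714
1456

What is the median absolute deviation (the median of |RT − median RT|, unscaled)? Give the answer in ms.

Sorted: 532, 567, 592, 666, 702, 713, 714, 760, 1456 → median = 702
|x − 702|: 36, 170, 135, 11, 0, 110, 58, 12, 754
Sorted deviations: 0, 11, 12, 36, 58, 110, 135, 170, 754 → MAD = 58

58 ms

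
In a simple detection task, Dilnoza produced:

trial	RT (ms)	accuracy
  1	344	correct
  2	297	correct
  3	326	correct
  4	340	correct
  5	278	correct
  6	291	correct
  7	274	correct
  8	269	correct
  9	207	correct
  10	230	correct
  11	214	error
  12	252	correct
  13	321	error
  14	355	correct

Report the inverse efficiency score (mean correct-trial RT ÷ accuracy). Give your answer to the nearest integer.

337 ms

Correct trials (n=12): 344, 297, 326, 340, 278, 291, 274, 269, 207, 230, 252, 355
Mean correct RT = 3463/12 = 288.5833 ms
Proportion correct = 12/14
IES = 288.5833 / (12/14) = 336.681 ms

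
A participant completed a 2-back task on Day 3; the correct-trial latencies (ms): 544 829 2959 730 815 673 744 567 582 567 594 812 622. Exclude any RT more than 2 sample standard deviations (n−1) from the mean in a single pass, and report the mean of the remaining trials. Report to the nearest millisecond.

n = 13, ΣRT = 11038, M = 849.077
Σ(x−M)² = 4951102.92; s = √(4951102.92/12) = 642.333
Cutoffs: 849.077 ± 2·642.333 → [-435.6, 2133.7]
Outside: 2959 → excluded.
Retained (n=12): Σ = 8079, mean = 8079/12 = 673.250

673 ms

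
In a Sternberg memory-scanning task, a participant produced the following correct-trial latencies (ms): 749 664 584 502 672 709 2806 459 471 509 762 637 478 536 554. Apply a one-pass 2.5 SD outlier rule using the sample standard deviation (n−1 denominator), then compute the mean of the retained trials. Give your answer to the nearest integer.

592 ms

n = 15, ΣRT = 11092, M = 739.467
Σ(x−M)² = 4721405.73; s = √(4721405.73/14) = 580.726
Cutoffs: 739.467 ± 2.5·580.726 → [-712.3, 2191.3]
Outside: 2806 → excluded.
Retained (n=14): Σ = 8286, mean = 8286/14 = 591.857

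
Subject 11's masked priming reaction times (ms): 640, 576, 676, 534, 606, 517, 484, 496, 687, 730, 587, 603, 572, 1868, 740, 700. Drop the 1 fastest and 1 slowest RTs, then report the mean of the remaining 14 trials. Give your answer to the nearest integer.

Sorted: 484, 496, 517, 534, 572, 576, 587, 603, 606, 640, 676, 687, 700, 730, 740, 1868
Drop lowest 1 (484) and highest 1 (1868)
Remaining (n=14): Σ = 8664, mean = 8664/14 = 618.857

619 ms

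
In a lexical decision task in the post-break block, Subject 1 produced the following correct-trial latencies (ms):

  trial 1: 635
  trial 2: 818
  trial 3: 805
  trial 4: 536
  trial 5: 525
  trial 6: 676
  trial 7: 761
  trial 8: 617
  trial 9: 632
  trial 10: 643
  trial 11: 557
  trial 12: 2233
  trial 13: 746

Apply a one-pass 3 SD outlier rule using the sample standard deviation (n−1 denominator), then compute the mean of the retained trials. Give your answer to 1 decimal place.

662.6 ms

n = 13, ΣRT = 10184, M = 783.385
Σ(x−M)² = 2388019.08; s = √(2388019.08/12) = 446.096
Cutoffs: 783.385 ± 3·446.096 → [-554.9, 2121.7]
Outside: 2233 → excluded.
Retained (n=12): Σ = 7951, mean = 7951/12 = 662.583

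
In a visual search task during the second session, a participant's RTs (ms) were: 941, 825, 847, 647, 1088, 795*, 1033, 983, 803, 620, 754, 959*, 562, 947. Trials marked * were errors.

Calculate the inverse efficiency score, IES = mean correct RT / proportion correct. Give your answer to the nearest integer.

Correct trials (n=12): 941, 825, 847, 647, 1088, 1033, 983, 803, 620, 754, 562, 947
Mean correct RT = 10050/12 = 837.5000 ms
Proportion correct = 12/14
IES = 837.5000 / (12/14) = 977.083 ms

977 ms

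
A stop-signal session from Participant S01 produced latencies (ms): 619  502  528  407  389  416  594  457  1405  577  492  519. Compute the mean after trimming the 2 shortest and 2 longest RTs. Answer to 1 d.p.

Sorted: 389, 407, 416, 457, 492, 502, 519, 528, 577, 594, 619, 1405
Drop lowest 2 (389, 407) and highest 2 (619, 1405)
Remaining (n=8): Σ = 4085, mean = 4085/8 = 510.625

510.6 ms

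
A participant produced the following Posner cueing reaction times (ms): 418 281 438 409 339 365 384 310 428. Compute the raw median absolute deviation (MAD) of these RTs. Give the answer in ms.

Sorted: 281, 310, 339, 365, 384, 409, 418, 428, 438 → median = 384
|x − 384|: 34, 103, 54, 25, 45, 19, 0, 74, 44
Sorted deviations: 0, 19, 25, 34, 44, 45, 54, 74, 103 → MAD = 44

44 ms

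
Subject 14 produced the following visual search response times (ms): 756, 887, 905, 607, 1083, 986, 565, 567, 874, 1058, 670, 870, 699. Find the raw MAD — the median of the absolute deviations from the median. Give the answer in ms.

Sorted: 565, 567, 607, 670, 699, 756, 870, 874, 887, 905, 986, 1058, 1083 → median = 870
|x − 870|: 114, 17, 35, 263, 213, 116, 305, 303, 4, 188, 200, 0, 171
Sorted deviations: 0, 4, 17, 35, 114, 116, 171, 188, 200, 213, 263, 303, 305 → MAD = 171

171 ms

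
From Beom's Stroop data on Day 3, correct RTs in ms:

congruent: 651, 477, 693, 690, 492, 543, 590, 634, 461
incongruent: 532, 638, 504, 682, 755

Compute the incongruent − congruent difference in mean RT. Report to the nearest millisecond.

41 ms

M(congruent) = 5231/9 = 581.222
M(incongruent) = 3111/5 = 622.200
Difference = 622.200 − 581.222 = 40.978 ms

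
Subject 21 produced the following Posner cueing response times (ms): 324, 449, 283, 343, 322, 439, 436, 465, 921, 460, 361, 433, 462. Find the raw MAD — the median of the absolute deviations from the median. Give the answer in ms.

29 ms

Sorted: 283, 322, 324, 343, 361, 433, 436, 439, 449, 460, 462, 465, 921 → median = 436
|x − 436|: 112, 13, 153, 93, 114, 3, 0, 29, 485, 24, 75, 3, 26
Sorted deviations: 0, 3, 3, 13, 24, 26, 29, 75, 93, 112, 114, 153, 485 → MAD = 29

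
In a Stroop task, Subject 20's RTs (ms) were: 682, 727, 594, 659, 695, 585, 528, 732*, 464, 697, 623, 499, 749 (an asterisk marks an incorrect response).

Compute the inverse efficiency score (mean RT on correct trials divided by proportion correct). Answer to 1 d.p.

Correct trials (n=12): 682, 727, 594, 659, 695, 585, 528, 464, 697, 623, 499, 749
Mean correct RT = 7502/12 = 625.1667 ms
Proportion correct = 12/13
IES = 625.1667 / (12/13) = 677.264 ms

677.3 ms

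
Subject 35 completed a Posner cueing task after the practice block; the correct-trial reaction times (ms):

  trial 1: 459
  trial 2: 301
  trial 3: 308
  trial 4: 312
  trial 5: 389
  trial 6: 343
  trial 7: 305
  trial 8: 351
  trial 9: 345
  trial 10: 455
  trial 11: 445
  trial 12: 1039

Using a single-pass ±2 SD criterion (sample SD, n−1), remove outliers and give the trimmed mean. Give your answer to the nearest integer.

n = 12, ΣRT = 5052, M = 421.000
Σ(x−M)² = 455390.00; s = √(455390.00/11) = 203.468
Cutoffs: 421.000 ± 2·203.468 → [14.1, 827.9]
Outside: 1039 → excluded.
Retained (n=11): Σ = 4013, mean = 4013/11 = 364.818

365 ms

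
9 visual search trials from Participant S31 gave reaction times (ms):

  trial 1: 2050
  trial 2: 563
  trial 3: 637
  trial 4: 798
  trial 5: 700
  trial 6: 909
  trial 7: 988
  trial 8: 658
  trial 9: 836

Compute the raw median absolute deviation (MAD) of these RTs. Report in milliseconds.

140 ms

Sorted: 563, 637, 658, 700, 798, 836, 909, 988, 2050 → median = 798
|x − 798|: 1252, 235, 161, 0, 98, 111, 190, 140, 38
Sorted deviations: 0, 38, 98, 111, 140, 161, 190, 235, 1252 → MAD = 140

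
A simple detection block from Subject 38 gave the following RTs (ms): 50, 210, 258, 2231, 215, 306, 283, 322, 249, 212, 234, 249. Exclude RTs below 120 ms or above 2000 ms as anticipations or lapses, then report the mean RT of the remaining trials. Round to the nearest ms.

Excluded: 50, 2231
Retained (n=10): Σ = 2538
Mean = 2538/10 = 253.8000

254 ms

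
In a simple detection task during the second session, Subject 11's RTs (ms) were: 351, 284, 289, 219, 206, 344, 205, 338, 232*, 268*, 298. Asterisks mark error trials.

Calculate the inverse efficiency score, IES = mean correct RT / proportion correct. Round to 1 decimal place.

Correct trials (n=9): 351, 284, 289, 219, 206, 344, 205, 338, 298
Mean correct RT = 2534/9 = 281.5556 ms
Proportion correct = 9/11
IES = 281.5556 / (9/11) = 344.123 ms

344.1 ms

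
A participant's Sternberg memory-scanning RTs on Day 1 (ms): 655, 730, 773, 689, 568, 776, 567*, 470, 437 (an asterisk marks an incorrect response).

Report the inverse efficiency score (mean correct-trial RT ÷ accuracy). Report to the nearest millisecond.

Correct trials (n=8): 655, 730, 773, 689, 568, 776, 470, 437
Mean correct RT = 5098/8 = 637.2500 ms
Proportion correct = 8/9
IES = 637.2500 / (8/9) = 716.906 ms

717 ms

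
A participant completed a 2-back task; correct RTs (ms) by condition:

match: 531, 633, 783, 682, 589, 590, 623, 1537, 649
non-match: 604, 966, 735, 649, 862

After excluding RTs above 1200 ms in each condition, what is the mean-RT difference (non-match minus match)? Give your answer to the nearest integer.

match: exclude 1537
M(match) = 5080/8 = 635.000
M(non-match) = 3816/5 = 763.200
Difference = 763.200 − 635.000 = 128.200 ms

128 ms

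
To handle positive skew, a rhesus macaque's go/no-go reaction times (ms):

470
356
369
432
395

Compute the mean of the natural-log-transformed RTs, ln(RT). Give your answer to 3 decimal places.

5.997

ln(RT): 6.1527, 5.8749, 5.9108, 6.0684, 5.9789
Σ ln(RT) = 29.9858
Mean = 29.9858/5 = 5.99715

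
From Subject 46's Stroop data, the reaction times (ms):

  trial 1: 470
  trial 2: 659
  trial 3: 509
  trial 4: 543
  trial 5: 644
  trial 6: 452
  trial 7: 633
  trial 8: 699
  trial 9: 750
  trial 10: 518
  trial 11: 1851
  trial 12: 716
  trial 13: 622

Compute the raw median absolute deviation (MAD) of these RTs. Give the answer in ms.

90 ms

Sorted: 452, 470, 509, 518, 543, 622, 633, 644, 659, 699, 716, 750, 1851 → median = 633
|x − 633|: 163, 26, 124, 90, 11, 181, 0, 66, 117, 115, 1218, 83, 11
Sorted deviations: 0, 11, 11, 26, 66, 83, 90, 115, 117, 124, 163, 181, 1218 → MAD = 90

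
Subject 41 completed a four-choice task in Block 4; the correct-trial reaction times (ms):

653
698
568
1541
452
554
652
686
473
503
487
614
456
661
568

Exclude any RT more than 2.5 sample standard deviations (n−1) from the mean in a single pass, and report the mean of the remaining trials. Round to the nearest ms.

573 ms

n = 15, ΣRT = 9566, M = 637.733
Σ(x−M)² = 975664.93; s = √(975664.93/14) = 263.989
Cutoffs: 637.733 ± 2.5·263.989 → [-22.2, 1297.7]
Outside: 1541 → excluded.
Retained (n=14): Σ = 8025, mean = 8025/14 = 573.214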